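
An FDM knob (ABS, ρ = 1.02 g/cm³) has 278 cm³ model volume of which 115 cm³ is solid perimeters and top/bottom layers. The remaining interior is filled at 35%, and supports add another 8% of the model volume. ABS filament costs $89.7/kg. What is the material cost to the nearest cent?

Infill region = 278 − 115 = 163 cm³.
Infill volume: 0.35 × 163 → 57.05 cm³.
Support = 0.08 × 278 = 22.24 cm³.
Total extruded: 115 + 57.05 + 22.24 → 194.29 cm³.
Mass = 194.29 × 1.02, so 198.1758 g.
Cost = 198.1758 g / 1000 × $89.7/kg = $17.78.

$17.78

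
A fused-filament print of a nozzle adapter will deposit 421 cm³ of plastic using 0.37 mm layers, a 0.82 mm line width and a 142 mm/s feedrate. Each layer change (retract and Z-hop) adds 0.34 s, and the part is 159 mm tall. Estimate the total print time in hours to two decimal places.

Line area: 0.37 × 0.82 → 0.3034 mm².
Path length: 421000 mm³ / 0.3034 mm² → 1387607.1 mm.
Time extruding = 1387607.1 / 142 = 9771.9 s.
Layers = ⌈159/0.37⌉ = 430.
Non-print overhead = 430 × 0.34 = 146.2 s.
Altogether 9771.9 + 146.2 = 9918.1 s, i.e. 2.76 hours.

2.76 hours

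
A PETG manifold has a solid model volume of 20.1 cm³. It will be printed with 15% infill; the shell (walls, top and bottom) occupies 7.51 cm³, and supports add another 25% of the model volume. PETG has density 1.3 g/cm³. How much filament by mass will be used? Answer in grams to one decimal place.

18.8 g

Volume inside the shell = 20.1 − 7.51, so 12.59 cm³.
Deposited infill: 0.15 × 12.59 → 1.8885 cm³.
Support = 0.25 × 20.1, so 5.025 cm³.
Deposited volume = 7.51 + 1.8885 + 5.025, so 14.4235 cm³.
Mass = 14.4235 × 1.3, so 18.75055 g.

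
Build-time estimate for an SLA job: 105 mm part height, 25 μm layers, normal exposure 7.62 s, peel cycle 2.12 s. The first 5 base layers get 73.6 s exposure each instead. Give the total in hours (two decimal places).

11.45 hours

Layers = ⌈105/0.025⌉ = 4200.
Base layers = 5 × (73.6 + 2.12), so 378.6 s.
Regular layers = 4195 × (7.62 + 2.12) = 40859.3 s.
Total = 378.6 + 40859.3 = 41237.9 s = 11.45 hours.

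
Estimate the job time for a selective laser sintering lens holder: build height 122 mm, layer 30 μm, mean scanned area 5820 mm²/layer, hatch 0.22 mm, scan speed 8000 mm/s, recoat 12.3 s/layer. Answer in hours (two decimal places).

17.63 hours

Layers = ⌈122/0.03⌉ = 4067.
Scan path per layer = 5820 / 0.22, so 26454.5 mm.
Per-layer scan time: 26454.5 / 8000 → 3.3068 s.
Time per layer = 3.3068 + 12.3, so 15.6068 s.
4067 layers × 15.6068 s/layer = 63472.8556 s, i.e. 17.63 hours.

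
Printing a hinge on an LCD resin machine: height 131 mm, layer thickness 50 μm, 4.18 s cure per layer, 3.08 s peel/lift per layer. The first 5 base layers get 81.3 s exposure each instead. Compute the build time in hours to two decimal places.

Layer count = ceil(131 / 0.05) = 2620.
Bottom layers: 5 × (81.3 + 3.08) → 421.9 s.
Regular layers = 2615 × (4.18 + 3.08), so 18984.9 s.
Sum: 421.9 + 18984.9 = 19406.8 s → 5.39 hours.

5.39 hours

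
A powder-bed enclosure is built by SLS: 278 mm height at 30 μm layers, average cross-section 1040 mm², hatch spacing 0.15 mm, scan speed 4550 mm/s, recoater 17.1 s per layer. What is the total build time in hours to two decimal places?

47.94 hours

Layers = ⌈278/0.03⌉ = 9267.
Per-layer scan distance = 1040 / 0.15, so 6933.3 mm.
Scan time per layer: 6933.3 / 4550 → 1.5238 s.
Per-layer time = 1.5238 + 17.1 = 18.6238 s.
9267 layers × 18.6238 s/layer = 172586.7546 s, i.e. 47.94 hours.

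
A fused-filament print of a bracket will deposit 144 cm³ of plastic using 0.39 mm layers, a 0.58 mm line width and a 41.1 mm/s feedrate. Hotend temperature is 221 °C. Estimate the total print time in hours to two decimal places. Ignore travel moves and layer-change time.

Extrusion cross-section: 0.39 × 0.58 → 0.2262 mm².
Path length: 144000 mm³ / 0.2262 mm² → 636604.8 mm.
Print-move time = 636604.8 / 41.1 = 15489.2 s.
In the requested units: 15489.2 s = 4.30 hours.

4.30 hours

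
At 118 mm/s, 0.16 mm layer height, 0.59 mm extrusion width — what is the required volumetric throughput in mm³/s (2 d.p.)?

Extrusion cross-section: 0.16 × 0.59 → 0.0944 mm².
Volumetric flow = 118 × 0.0944 = 11.14 mm³/s.

11.14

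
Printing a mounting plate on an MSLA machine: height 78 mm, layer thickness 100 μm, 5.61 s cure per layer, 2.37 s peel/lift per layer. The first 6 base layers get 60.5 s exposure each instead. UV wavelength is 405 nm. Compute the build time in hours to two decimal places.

Layer count = ceil(78 / 0.1) = 780.
Base layers: 6 × (60.5 + 2.37) → 377.22 s.
Remaining layers = 774 × (5.61 + 2.37), so 6176.52 s.
Sum: 377.22 + 6176.52 = 6553.74 s → 1.82 hours.

1.82 hours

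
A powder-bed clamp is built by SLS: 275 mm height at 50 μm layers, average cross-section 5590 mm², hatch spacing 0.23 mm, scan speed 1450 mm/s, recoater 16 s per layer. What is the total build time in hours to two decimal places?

50.05 hours

Layers = ⌈275/0.05⌉ = 5500.
Per-layer scan distance = 5590 / 0.23 = 24304.3 mm.
Per-layer scan time = 24304.3 / 1450, so 16.7616 s.
Layer cycle: 16.7616 + 16 → 32.7616 s.
5500 layers × 32.7616 s/layer = 180188.8 s, i.e. 50.05 hours.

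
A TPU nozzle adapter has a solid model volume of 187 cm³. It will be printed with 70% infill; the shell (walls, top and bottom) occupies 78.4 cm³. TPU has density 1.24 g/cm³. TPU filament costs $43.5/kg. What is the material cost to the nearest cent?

Volume inside the shell: 187 − 78.4 → 108.6 cm³.
Infill volume: 0.70 × 108.6 → 76.02 cm³.
Total printed volume: 78.4 + 76.02 → 154.42 cm³.
Mass = 154.42 × 1.24, so 191.4808 g.
At $43.5/kg: 191.4808/1000 × 43.5 = $8.33.

$8.33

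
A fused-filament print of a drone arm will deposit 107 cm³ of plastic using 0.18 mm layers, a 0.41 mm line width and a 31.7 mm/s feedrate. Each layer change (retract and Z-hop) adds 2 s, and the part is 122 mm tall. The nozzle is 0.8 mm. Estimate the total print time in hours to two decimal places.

Bead cross-section: 0.18 × 0.41 → 0.0738 mm².
Toolpath length = 107 cm³ / 0.0738 mm² = 107000 / 0.0738 = 1449864.5 mm.
Time extruding = 1449864.5 / 31.7, so 45737.1 s.
Number of layers: 122 / 0.18 → 678 (rounded up).
Z-hop total: 678 × 2 → 1356 s.
Total = 45737.1 + 1356 = 47093.1 s = 13.08 hours.

13.08 hours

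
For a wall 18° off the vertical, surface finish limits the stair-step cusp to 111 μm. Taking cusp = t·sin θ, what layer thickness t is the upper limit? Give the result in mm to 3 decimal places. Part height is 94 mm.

0.359 mm

Layer height = cusp / sin(18°) = 0.111 / 0.3090 = 0.359 mm.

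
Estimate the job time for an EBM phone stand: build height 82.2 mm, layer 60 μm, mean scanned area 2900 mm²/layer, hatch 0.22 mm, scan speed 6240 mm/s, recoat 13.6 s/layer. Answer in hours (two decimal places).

Layers = ⌈82.2/0.06⌉ = 1370.
Hatch length per layer: 2900 / 0.22 → 13181.8 mm.
Scan time per layer: 13181.8 / 6240 → 2.1125 s.
Per-layer time = 2.1125 + 13.6, so 15.7125 s.
Total: 1370 × 15.7125 s = 21526.125 s → 5.98 hours.

5.98 hours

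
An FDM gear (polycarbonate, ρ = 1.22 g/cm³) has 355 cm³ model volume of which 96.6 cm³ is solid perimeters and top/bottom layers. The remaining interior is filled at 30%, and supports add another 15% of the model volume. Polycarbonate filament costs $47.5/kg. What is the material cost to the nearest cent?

$13.18

Volume inside the shell: 355 − 96.6 → 258.4 cm³.
Deposited infill: 0.30 × 258.4 → 77.52 cm³.
Support = 0.15 × 355 = 53.25 cm³.
Deposited volume: 96.6 + 77.52 + 53.25 → 227.37 cm³.
Mass = 227.37 × 1.22 = 277.3914 g.
At $47.5/kg: 277.3914/1000 × 47.5 = $13.18.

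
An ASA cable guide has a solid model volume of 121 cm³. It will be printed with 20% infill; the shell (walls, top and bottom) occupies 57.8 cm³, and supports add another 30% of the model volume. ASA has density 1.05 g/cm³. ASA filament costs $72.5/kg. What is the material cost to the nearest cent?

$8.13

Infill region = 121 − 57.8 = 63.2 cm³.
Infill deposited: 0.20 × 63.2 → 12.64 cm³.
Support: 0.30 × 121 → 36.3 cm³.
Deposited volume: 57.8 + 12.64 + 36.3 → 106.74 cm³.
Mass: 106.74 × 1.05 → 112.077 g.
At $72.5/kg: 112.077/1000 × 72.5 = $8.13.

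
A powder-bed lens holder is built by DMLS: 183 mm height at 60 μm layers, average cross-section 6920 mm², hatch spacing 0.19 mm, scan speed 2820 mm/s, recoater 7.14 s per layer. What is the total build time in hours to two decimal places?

16.99 hours

Number of layers: 183 / 0.06 → 3050 (rounded up).
Per-layer scan distance = 6920 / 0.19, so 36421.1 mm.
Per-layer scan time = 36421.1 / 2820 = 12.9153 s.
Time per layer = 12.9153 + 7.14, so 20.0553 s.
Build time = 3050 × 20.0553 = 61168.665 s = 16.99 hours.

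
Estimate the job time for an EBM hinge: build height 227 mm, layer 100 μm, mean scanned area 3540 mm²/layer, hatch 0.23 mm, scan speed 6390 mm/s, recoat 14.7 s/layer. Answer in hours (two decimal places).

10.79 hours

Number of layers: 227 / 0.1 → 2270 (rounded up).
Hatch length per layer = 3540 / 0.23 = 15391.3 mm.
Scan time per layer = 15391.3 / 6390, so 2.4087 s.
Layer cycle = 2.4087 + 14.7 = 17.1087 s.
Total: 2270 × 17.1087 s = 38836.749 s → 10.79 hours.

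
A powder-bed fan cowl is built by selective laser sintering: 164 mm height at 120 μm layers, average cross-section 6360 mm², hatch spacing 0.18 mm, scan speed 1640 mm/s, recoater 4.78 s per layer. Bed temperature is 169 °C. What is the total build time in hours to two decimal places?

Layer count = ceil(164 / 0.12) = 1367.
Per-layer scan distance = 6360 / 0.18 = 35333.3 mm.
Laser time per layer = 35333.3 / 1640 = 21.5447 s.
Time per layer: 21.5447 + 4.78 → 26.3247 s.
Total: 1367 × 26.3247 s = 35985.8649 s → 10.00 hours.

10.00 hours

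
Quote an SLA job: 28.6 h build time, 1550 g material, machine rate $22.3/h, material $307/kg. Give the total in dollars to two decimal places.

$1113.63

Time charge: 22.3 × 28.6 → $637.78.
Feedstock cost: 307 × 1550/1000 → $475.85.
Job cost: 637.78 + 475.85 = $1113.63.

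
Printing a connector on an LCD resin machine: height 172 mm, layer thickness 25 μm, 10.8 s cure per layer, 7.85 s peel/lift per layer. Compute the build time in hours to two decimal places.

Number of layers: 172 / 0.025 → 6880 (rounded up).
Each layer takes: 10.8 + 7.85 → 18.65 s.
Total = 6880 × 18.65 = 128312 s = 35.64 hours.

35.64 hours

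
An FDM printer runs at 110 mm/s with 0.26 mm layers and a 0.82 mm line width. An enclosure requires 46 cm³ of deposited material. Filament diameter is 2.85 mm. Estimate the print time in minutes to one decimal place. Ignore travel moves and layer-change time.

32.7 minutes

Extrusion cross-section: 0.26 × 0.82 → 0.2132 mm².
Path length: 46000 mm³ / 0.2132 mm² → 215759.8 mm.
Time extruding = 215759.8 / 110 = 1961.5 s.
1961.5 s = 32.7 minutes.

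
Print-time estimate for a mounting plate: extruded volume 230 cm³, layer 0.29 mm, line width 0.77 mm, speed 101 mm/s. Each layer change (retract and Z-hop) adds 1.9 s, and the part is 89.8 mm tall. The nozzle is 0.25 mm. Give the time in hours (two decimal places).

Line area: 0.29 × 0.77 → 0.2233 mm².
Path length: 230000 mm³ / 0.2233 mm² → 1030004.5 mm.
Print-move time = 1030004.5 / 101, so 10198.1 s.
Layers = ⌈89.8/0.29⌉ = 310.
Z-hop total = 310 × 1.9 = 589 s.
Total = 10198.1 + 589 = 10787.1 s = 3.00 hours.

3.00 hours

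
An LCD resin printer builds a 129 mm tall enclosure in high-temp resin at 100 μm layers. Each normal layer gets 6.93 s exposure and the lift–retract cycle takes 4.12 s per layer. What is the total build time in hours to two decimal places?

Number of layers: 129 / 0.1 → 1290 (rounded up).
Each layer takes: 6.93 + 4.12 → 11.05 s.
Build time: 1290 × 11.05 s = 14254.5 s, i.e. 3.96 hours.

3.96 hours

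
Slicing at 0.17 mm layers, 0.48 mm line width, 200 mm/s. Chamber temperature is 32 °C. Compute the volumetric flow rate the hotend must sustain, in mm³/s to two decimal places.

A = 0.17 × 0.48 = 0.0816 mm².
Volumetric flow = 200 × 0.0816 = 16.32 mm³/s.

16.32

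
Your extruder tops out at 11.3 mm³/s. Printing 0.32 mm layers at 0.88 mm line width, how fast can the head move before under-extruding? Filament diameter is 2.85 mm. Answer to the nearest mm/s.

40 mm/s

Bead cross-section = 0.32 × 0.88 = 0.2816 mm².
v_max = Q/A = 11.3/0.2816 = 40.13 mm/s → 40 mm/s.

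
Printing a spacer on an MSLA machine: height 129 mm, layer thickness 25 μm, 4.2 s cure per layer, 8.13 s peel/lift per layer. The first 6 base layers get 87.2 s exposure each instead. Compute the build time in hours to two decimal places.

Layer count = ceil(129 / 0.025) = 5160.
Burn-in layers = 6 × (87.2 + 8.13) = 571.98 s.
Normal layers = 5154 × (4.2 + 8.13), so 63548.82 s.
Sum: 571.98 + 63548.82 = 64120.8 s → 17.81 hours.

17.81 hours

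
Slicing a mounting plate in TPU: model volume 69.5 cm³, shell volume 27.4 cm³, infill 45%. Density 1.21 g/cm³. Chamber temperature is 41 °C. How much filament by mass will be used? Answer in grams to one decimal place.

56.1 g

Interior volume = 69.5 − 27.4, so 42.1 cm³.
Deposited infill = 0.45 × 42.1 = 18.945 cm³.
Total printed volume = 27.4 + 18.945 = 46.345 cm³.
Mass = 46.345 × 1.21 = 56.07745 g.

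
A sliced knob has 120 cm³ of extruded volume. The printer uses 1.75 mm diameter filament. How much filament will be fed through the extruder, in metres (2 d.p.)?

Cross-section of 1.75 mm filament: π·(1.75/2)² = 2.4053 mm².
L = 120000 mm³ / 2.4053 mm² = 49889.83 mm, i.e. 49.89 m.

49.89 m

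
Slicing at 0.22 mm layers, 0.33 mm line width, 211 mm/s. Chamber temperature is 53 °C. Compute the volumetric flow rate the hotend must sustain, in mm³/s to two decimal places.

Extrusion cross-section = 0.22 × 0.33 = 0.0726 mm².
Q = v·A = 211 × 0.0726 = 15.32 mm³/s.

15.32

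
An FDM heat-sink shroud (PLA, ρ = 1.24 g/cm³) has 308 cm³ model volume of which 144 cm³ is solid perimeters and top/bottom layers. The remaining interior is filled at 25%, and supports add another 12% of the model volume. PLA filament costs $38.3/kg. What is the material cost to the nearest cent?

$10.54

Infill region: 308 − 144 → 164 cm³.
Infill volume = 0.25 × 164, so 41 cm³.
Support = 0.12 × 308, so 36.96 cm³.
Deposited volume = 144 + 41 + 36.96, so 221.96 cm³.
Mass = 221.96 × 1.24, so 275.2304 g.
At $38.3/kg: 275.2304/1000 × 38.3 = $10.54.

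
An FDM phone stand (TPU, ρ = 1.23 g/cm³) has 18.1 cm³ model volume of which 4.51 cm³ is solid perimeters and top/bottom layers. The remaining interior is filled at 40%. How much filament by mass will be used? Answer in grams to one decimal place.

12.2 g

Interior volume = 18.1 − 4.51 = 13.59 cm³.
Deposited infill = 0.40 × 13.59, so 5.436 cm³.
Total printed volume = 4.51 + 5.436, so 9.946 cm³.
Mass = 9.946 × 1.23 = 12.23358 g.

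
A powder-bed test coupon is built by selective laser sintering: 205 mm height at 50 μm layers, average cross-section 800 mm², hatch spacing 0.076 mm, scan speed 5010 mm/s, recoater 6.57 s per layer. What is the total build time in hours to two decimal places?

9.88 hours

Layers = ⌈205/0.05⌉ = 4100.
Scan path per layer = 800 / 0.076 = 10526.3 mm.
Per-layer scan time: 10526.3 / 5010 → 2.1011 s.
Time per layer = 2.1011 + 6.57, so 8.6711 s.
Total: 4100 × 8.6711 s = 35551.51 s → 9.88 hours.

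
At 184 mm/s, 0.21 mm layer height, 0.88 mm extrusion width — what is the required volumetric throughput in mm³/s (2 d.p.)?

Extrusion cross-section = 0.21 × 0.88 = 0.1848 mm².
Volumetric flow = 184 × 0.1848 = 34.00 mm³/s.

34.00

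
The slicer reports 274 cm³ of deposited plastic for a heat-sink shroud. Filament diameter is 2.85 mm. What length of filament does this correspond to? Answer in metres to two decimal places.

42.95 m

Cross-section of 2.85 mm filament: π·(2.85/2)² = 6.3794 mm².
Length = 274 cm³ / 6.3794 mm² = 274000 / 6.3794 = 42950.75 mm = 42.95 m.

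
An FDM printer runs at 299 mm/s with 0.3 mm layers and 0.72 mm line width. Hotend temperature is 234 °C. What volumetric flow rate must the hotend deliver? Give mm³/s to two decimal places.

Extrusion cross-section = 0.3 × 0.72, so 0.216 mm².
Q = v·A = 299 × 0.216 = 64.58 mm³/s.

64.58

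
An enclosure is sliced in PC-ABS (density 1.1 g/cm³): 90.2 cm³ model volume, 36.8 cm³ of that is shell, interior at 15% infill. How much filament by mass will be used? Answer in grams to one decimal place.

Volume inside the shell = 90.2 − 36.8, so 53.4 cm³.
Deposited infill = 0.15 × 53.4, so 8.01 cm³.
Deposited volume = 36.8 + 8.01 = 44.81 cm³.
Mass = 44.81 × 1.1, so 49.291 g.

49.3 g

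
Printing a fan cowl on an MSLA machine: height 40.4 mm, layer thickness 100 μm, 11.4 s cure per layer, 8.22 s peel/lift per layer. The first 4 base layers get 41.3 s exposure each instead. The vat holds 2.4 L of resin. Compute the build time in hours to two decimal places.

2.24 hours

Number of layers: 40.4 / 0.1 → 404 (rounded up).
Burn-in layers: 4 × (41.3 + 8.22) → 198.08 s.
Normal layers: 400 × (11.4 + 8.22) → 7848 s.
Sum: 198.08 + 7848 = 8046.08 s → 2.24 hours.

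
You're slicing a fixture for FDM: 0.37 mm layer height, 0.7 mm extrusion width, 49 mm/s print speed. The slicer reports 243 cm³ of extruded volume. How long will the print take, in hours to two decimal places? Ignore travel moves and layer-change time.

5.32 hours

Line area = 0.37 × 0.7 = 0.259 mm².
Path length: 243000 mm³ / 0.259 mm² → 938223.9 mm.
Extrusion time = 938223.9 / 49 = 19147.4 s.
19147.4 s = 5.32 hours.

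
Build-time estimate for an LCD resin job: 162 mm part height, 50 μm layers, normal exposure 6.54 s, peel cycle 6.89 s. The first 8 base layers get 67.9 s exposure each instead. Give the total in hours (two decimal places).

12.22 hours

Layer count = ceil(162 / 0.05) = 3240.
Base layers = 8 × (67.9 + 6.89), so 598.32 s.
Remaining layers = 3232 × (6.54 + 6.89), so 43405.76 s.
Total = 598.32 + 43405.76 = 44004.08 s = 12.22 hours.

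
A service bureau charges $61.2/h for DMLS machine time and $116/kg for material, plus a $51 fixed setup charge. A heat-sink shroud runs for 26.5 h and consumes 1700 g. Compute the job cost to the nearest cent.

Machine cost: 61.2 × 26.5 → $1621.80.
Material cost = 116 × 1700/1000, so $197.20.
Total = 1621.80 + 197.20 + 51 = $1870.00.

$1870.00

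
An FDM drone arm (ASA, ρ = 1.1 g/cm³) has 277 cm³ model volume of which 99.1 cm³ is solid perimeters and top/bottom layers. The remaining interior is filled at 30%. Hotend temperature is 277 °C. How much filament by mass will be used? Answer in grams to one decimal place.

167.7 g

Volume inside the shell: 277 − 99.1 → 177.9 cm³.
Infill deposited: 0.30 × 177.9 → 53.37 cm³.
Total printed volume = 99.1 + 53.37 = 152.47 cm³.
Mass = 152.47 × 1.1 = 167.717 g.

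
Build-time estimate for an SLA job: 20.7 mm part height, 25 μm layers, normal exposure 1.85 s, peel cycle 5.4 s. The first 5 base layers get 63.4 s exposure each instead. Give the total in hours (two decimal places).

1.75 hours

Layer count = ceil(20.7 / 0.025) = 828.
Base layers: 5 × (63.4 + 5.4) → 344 s.
Normal layers = 823 × (1.85 + 5.4), so 5966.75 s.
Sum: 344 + 5966.75 = 6310.75 s → 1.75 hours.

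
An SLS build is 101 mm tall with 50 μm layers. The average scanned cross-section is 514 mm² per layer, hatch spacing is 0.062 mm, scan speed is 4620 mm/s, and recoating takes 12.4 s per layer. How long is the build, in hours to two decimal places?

7.96 hours

Number of layers: 101 / 0.05 → 2020 (rounded up).
Per-layer scan distance = 514 / 0.062 = 8290.3 mm.
Laser time per layer: 8290.3 / 4620 → 1.7944 s.
Layer cycle = 1.7944 + 12.4 = 14.1944 s.
Build time = 2020 × 14.1944 = 28672.688 s = 7.96 hours.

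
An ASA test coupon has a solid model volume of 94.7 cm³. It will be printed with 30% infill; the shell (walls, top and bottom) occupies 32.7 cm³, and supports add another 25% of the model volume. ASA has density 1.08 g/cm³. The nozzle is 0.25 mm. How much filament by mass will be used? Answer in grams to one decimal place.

Interior volume: 94.7 − 32.7 → 62 cm³.
Infill volume = 0.30 × 62, so 18.6 cm³.
Support = 0.25 × 94.7, so 23.675 cm³.
Total printed volume: 32.7 + 18.6 + 23.675 → 74.975 cm³.
Mass = 74.975 × 1.08 = 80.973 g.

81.0 g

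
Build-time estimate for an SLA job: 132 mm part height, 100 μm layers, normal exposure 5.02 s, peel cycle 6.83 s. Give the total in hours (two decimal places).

4.35 hours

Number of layers: 132 / 0.1 → 1320 (rounded up).
Cycle time = 5.02 + 6.83, so 11.85 s.
Build time: 1320 × 11.85 s = 15642 s, i.e. 4.35 hours.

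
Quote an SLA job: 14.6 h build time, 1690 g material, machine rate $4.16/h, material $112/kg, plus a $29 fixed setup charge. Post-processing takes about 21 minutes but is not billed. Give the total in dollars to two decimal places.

$279.02

Machine cost = 4.16 × 14.6 = $60.736.
Material charge = 112 × 1690/1000, so $189.28.
Adding setup: 60.736 + 189.28 + 29 → 279.016 ≈ $279.02.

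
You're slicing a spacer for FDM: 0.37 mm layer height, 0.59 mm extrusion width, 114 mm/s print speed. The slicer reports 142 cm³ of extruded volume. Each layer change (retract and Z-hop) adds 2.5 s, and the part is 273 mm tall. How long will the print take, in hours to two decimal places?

Line area = 0.37 × 0.59, so 0.2183 mm².
Toolpath length = 142 cm³ / 0.2183 mm² = 142000 / 0.2183 = 650481 mm.
Time extruding = 650481 / 114, so 5706 s.
Layer count = ceil(273 / 0.37) = 738.
Z-hop total: 738 × 2.5 → 1845 s.
Total = 5706 + 1845 = 7551 s = 2.10 hours.

2.10 hours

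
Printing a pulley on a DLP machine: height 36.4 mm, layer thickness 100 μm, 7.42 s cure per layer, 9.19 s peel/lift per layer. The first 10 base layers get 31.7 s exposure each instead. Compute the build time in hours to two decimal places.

Layers = ⌈36.4/0.1⌉ = 364.
Burn-in layers = 10 × (31.7 + 9.19), so 408.9 s.
Remaining layers = 354 × (7.42 + 9.19) = 5879.94 s.
Total = 408.9 + 5879.94 = 6288.84 s = 1.75 hours.

1.75 hours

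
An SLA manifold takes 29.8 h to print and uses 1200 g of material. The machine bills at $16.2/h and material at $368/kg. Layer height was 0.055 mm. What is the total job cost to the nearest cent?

Machine-time cost: 16.2 × 29.8 → $482.76.
Feedstock cost: 368 × 1200/1000 → $441.60.
Job cost: 482.76 + 441.60 = $924.36.

$924.36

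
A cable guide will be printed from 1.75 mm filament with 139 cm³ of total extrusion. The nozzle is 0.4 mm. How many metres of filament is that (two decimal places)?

57.79 m

Cross-section of 1.75 mm filament: π·(1.75/2)² = 2.4053 mm².
Length = 139 cm³ / 2.4053 mm² = 139000 / 2.4053 = 57789.05 mm = 57.79 m.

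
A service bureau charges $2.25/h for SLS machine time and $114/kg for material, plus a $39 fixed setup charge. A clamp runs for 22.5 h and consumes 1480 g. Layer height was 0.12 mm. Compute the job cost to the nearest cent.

Time charge: 2.25 × 22.5 → $50.625.
Material cost = 114 × 1480/1000, so $168.72.
Adding setup: 50.625 + 168.72 + 39 → 258.345 ≈ $258.35.

$258.35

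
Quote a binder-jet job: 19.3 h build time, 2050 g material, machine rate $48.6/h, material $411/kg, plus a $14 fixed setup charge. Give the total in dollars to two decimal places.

$1794.53

Machine cost: 48.6 × 19.3 → $937.98.
Feedstock cost = 411 × 2050/1000, so $842.55.
Total = 937.98 + 842.55 + 14 = $1794.53.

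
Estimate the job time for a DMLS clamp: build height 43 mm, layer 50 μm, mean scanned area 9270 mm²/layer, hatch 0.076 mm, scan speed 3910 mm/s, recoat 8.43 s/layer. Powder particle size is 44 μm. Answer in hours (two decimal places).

Number of layers: 43 / 0.05 → 860 (rounded up).
Hatch length per layer: 9270 / 0.076 → 121973.7 mm.
Laser time per layer = 121973.7 / 3910 = 31.1953 s.
Layer cycle = 31.1953 + 8.43 = 39.6253 s.
Build time = 860 × 39.6253 = 34077.758 s = 9.47 hours.

9.47 hours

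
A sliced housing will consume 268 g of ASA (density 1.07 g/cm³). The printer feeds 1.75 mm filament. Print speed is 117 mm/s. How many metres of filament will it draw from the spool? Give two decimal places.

104.13 m

Extruded volume: 268/1.07 = 250.4673 cm³ (250467.3 mm³).
A = π r² = π × 0.875² = 2.4053 mm².
Length = 250467.3 / 2.4053 = 104131.42 mm = 104.13 m.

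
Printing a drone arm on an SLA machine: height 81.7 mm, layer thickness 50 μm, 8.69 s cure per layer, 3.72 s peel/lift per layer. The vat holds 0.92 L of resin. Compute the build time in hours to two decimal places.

Layer count = ceil(81.7 / 0.05) = 1634.
Each layer takes: 8.69 + 3.72 → 12.41 s.
Total = 1634 × 12.41 = 20277.94 s = 5.63 hours.

5.63 hours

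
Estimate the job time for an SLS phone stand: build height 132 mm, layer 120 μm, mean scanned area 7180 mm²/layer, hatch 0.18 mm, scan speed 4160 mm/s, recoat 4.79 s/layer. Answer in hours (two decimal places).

4.39 hours

Layers = ⌈132/0.12⌉ = 1100.
Per-layer scan distance: 7180 / 0.18 → 39888.9 mm.
Scan time per layer = 39888.9 / 4160 = 9.5887 s.
Per-layer time = 9.5887 + 4.79, so 14.3787 s.
Build time = 1100 × 14.3787 = 15816.57 s = 4.39 hours.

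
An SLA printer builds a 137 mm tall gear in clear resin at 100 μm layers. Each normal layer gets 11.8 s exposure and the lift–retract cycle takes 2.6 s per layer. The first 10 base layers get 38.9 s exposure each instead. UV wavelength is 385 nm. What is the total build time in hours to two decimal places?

Number of layers: 137 / 0.1 → 1370 (rounded up).
Base layers = 10 × (38.9 + 2.6) = 415 s.
Normal layers: 1360 × (11.8 + 2.6) → 19584 s.
Sum: 415 + 19584 = 19999 s → 5.56 hours.

5.56 hours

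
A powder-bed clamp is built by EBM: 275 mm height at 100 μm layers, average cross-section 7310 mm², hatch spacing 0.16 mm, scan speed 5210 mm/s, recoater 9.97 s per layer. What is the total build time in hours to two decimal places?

Layers = ⌈275/0.1⌉ = 2750.
Scan path per layer: 7310 / 0.16 → 45687.5 mm.
Beam time per layer = 45687.5 / 5210 = 8.7692 s.
Layer cycle = 8.7692 + 9.97 = 18.7392 s.
2750 layers × 18.7392 s/layer = 51532.8 s, i.e. 14.31 hours.

14.31 hours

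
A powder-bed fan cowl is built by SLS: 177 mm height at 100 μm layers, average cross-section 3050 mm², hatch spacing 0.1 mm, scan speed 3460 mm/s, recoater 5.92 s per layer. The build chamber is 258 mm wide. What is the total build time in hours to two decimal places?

Number of layers: 177 / 0.1 → 1770 (rounded up).
Per-layer scan distance = 3050 / 0.1, so 30500 mm.
Scan time per layer = 30500 / 3460, so 8.815 s.
Per-layer time = 8.815 + 5.92 = 14.735 s.
Build time = 1770 × 14.735 = 26080.95 s = 7.24 hours.

7.24 hours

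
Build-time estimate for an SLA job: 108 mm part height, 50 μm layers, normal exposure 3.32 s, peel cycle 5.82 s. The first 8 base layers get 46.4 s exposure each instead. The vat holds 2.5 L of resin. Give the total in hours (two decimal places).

5.58 hours

Layer count = ceil(108 / 0.05) = 2160.
Base layers = 8 × (46.4 + 5.82), so 417.76 s.
Regular layers = 2152 × (3.32 + 5.82), so 19669.28 s.
Sum: 417.76 + 19669.28 = 20087.04 s → 5.58 hours.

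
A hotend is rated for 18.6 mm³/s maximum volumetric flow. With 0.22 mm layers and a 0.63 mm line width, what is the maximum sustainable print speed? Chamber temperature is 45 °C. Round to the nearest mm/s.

134 mm/s

Bead cross-section = 0.22 × 0.63, so 0.1386 mm².
Max speed = 18.6 / 0.1386 = 134.20 ≈ 134 mm/s.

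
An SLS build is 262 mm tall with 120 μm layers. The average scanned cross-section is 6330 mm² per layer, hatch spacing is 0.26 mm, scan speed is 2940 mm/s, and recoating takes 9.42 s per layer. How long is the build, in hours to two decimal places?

10.74 hours

Layers = ⌈262/0.12⌉ = 2184.
Scan path per layer = 6330 / 0.26, so 24346.2 mm.
Laser time per layer = 24346.2 / 2940, so 8.281 s.
Per-layer time = 8.281 + 9.42 = 17.701 s.
Build time = 2184 × 17.701 = 38658.984 s = 10.74 hours.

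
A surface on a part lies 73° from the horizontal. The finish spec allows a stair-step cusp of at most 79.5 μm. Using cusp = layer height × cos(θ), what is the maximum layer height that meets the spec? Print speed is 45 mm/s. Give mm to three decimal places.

0.272 mm

t = h_c / cos θ = 0.0795 / 0.2924 = 0.272 mm.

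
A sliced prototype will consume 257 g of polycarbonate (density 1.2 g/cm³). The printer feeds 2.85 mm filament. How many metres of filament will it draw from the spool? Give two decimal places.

Extruded volume: 257/1.2 = 214.1667 cm³ (214166.7 mm³).
A = π r² = π × 1.425² = 6.3794 mm².
Length = 214166.7 / 6.3794 = 33571.61 mm = 33.57 m.

33.57 m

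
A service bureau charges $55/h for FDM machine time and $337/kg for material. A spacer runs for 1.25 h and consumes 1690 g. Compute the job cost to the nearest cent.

$638.28

Machine-time cost = 55 × 1.25, so $68.75.
Feedstock cost = 337 × 1690/1000, so $569.53.
Job cost: 68.75 + 569.53 = $638.28.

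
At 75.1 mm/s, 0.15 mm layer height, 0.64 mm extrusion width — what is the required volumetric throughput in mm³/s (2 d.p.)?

A: 0.15 × 0.64 → 0.096 mm².
Volumetric flow = 75.1 × 0.096 = 7.21 mm³/s.

7.21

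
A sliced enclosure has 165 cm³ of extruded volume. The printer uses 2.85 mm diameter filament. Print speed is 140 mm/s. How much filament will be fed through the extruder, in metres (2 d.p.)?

Filament cross-section = π × (2.85/2)² = 6.3794 mm².
L = 165000 mm³ / 6.3794 mm² = 25864.5 mm, i.e. 25.86 m.

25.86 m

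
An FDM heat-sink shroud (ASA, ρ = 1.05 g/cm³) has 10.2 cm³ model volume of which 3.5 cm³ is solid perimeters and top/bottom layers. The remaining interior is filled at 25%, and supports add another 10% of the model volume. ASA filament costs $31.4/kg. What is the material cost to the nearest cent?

$0.20

Infill region: 10.2 − 3.5 → 6.7 cm³.
Infill deposited = 0.25 × 6.7 = 1.675 cm³.
Support: 0.10 × 10.2 → 1.02 cm³.
Total extruded = 3.5 + 1.675 + 1.02 = 6.195 cm³.
Mass = 6.195 × 1.05, so 6.50475 g.
At $31.4/kg: 6.50475/1000 × 31.4 = $0.20.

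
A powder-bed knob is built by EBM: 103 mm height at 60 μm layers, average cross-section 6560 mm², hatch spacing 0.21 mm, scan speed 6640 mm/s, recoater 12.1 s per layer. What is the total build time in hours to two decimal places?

Layer count = ceil(103 / 0.06) = 1717.
Hatch length per layer = 6560 / 0.21 = 31238.1 mm.
Per-layer scan time = 31238.1 / 6640 = 4.7045 s.
Layer cycle = 4.7045 + 12.1, so 16.8045 s.
Total: 1717 × 16.8045 s = 28853.3265 s → 8.01 hours.

8.01 hours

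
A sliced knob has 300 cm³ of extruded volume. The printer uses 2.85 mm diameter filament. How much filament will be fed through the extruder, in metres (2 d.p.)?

A = π r² = π × 1.425² = 6.3794 mm².
L = 300000 mm³ / 6.3794 mm² = 47026.37 mm, i.e. 47.03 m.

47.03 m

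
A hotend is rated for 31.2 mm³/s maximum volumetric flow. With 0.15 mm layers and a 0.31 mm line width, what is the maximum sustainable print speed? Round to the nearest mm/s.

Extrusion cross-section = 0.15 × 0.31, so 0.0465 mm².
Max speed = 31.2 / 0.0465 = 670.97 ≈ 671 mm/s.

671 mm/s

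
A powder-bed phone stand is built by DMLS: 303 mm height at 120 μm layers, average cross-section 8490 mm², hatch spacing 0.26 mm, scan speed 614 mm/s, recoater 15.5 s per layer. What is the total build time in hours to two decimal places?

Number of layers: 303 / 0.12 → 2525 (rounded up).
Per-layer scan distance = 8490 / 0.26, so 32653.8 mm.
Laser time per layer: 32653.8 / 614 → 53.1821 s.
Layer cycle: 53.1821 + 15.5 → 68.6821 s.
Build time = 2525 × 68.6821 = 173422.3025 s = 48.17 hours.

48.17 hours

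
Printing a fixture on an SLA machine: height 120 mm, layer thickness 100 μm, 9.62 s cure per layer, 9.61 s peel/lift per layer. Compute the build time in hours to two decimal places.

6.41 hours

Number of layers: 120 / 0.1 → 1200 (rounded up).
Cycle time: 9.62 + 9.61 → 19.23 s.
Total = 1200 × 19.23 = 23076 s = 6.41 hours.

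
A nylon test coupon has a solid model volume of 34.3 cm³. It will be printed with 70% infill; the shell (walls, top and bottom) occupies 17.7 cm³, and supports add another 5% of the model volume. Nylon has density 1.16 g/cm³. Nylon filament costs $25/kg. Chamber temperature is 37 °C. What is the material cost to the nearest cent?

Interior volume = 34.3 − 17.7 = 16.6 cm³.
Infill volume = 0.70 × 16.6 = 11.62 cm³.
Support = 0.05 × 34.3 = 1.715 cm³.
Deposited volume = 17.7 + 11.62 + 1.715 = 31.035 cm³.
Mass = 31.035 × 1.16, so 36.0006 g.
At $25/kg: 36.0006/1000 × 25 = $0.90.

$0.90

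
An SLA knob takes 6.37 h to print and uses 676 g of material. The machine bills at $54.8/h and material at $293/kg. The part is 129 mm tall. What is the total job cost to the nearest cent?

$547.14

Time charge = 54.8 × 6.37, so $349.076.
Material cost: 293 × 676/1000 → $198.068.
Total = 349.076 + 198.068 = 547.144 ≈ $547.14.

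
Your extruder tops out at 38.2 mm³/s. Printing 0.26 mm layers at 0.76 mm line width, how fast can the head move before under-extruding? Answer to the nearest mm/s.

193 mm/s

Bead cross-section = 0.26 × 0.76 = 0.1976 mm².
v_max = Q/A = 38.2/0.1976 = 193.32 mm/s → 193 mm/s.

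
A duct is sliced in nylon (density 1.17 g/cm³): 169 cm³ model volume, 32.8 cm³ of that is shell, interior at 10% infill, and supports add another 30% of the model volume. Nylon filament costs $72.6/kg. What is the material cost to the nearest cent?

$8.25

Volume inside the shell: 169 − 32.8 → 136.2 cm³.
Deposited infill = 0.10 × 136.2 = 13.62 cm³.
Support = 0.30 × 169, so 50.7 cm³.
Total extruded = 32.8 + 13.62 + 50.7, so 97.12 cm³.
Mass = 97.12 × 1.17, so 113.6304 g.
Cost = 113.6304 g / 1000 × $72.6/kg = $8.25.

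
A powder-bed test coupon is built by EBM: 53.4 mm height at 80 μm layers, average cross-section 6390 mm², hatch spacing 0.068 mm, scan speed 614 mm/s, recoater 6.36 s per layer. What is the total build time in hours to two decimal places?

29.58 hours

Layer count = ceil(53.4 / 0.08) = 668.
Scan path per layer = 6390 / 0.068, so 93970.6 mm.
Beam time per layer = 93970.6 / 614 = 153.0466 s.
Per-layer time = 153.0466 + 6.36, so 159.4066 s.
Total: 668 × 159.4066 s = 106483.6088 s → 29.58 hours.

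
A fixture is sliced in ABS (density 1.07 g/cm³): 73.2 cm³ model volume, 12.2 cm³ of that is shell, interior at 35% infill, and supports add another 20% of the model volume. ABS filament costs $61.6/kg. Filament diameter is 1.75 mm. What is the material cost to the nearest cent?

Volume inside the shell = 73.2 − 12.2, so 61 cm³.
Infill volume = 0.35 × 61, so 21.35 cm³.
Support: 0.20 × 73.2 → 14.64 cm³.
Total printed volume = 12.2 + 21.35 + 14.64, so 48.19 cm³.
Mass: 48.19 × 1.07 → 51.5633 g.
Cost = 51.5633 g / 1000 × $61.6/kg = $3.18.

$3.18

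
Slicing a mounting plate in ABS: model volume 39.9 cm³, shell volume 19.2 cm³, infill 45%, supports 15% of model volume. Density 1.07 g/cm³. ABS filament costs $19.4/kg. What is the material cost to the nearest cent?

Interior volume: 39.9 − 19.2 → 20.7 cm³.
Deposited infill: 0.45 × 20.7 → 9.315 cm³.
Support = 0.15 × 39.9 = 5.985 cm³.
Total printed volume = 19.2 + 9.315 + 5.985, so 34.5 cm³.
Mass = 34.5 × 1.07, so 36.915 g.
Cost = 36.915 g / 1000 × $19.4/kg = $0.72.

$0.72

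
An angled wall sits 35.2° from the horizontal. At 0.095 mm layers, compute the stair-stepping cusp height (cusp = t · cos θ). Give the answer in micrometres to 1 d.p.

77.6 μm

h_c = t·cos θ = 0.095 × 0.8171 = 0.077625 mm (77.6 μm).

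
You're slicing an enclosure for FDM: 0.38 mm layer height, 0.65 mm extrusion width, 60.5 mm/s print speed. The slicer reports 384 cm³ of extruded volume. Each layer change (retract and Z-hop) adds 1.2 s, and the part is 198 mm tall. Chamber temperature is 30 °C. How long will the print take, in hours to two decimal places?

Extrusion cross-section: 0.38 × 0.65 → 0.247 mm².
Total extruded path = 384000/0.247 = 1554655.9 mm.
Print-move time = 1554655.9 / 60.5, so 25696.8 s.
Layers = ⌈198/0.38⌉ = 522.
Layer-change overhead = 522 × 1.2, so 626.4 s.
Total = 25696.8 + 626.4 = 26323.2 s = 7.31 hours.

7.31 hours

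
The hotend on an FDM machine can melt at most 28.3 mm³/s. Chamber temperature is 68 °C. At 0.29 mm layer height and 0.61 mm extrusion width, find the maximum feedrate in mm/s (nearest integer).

160 mm/s

A = 0.29 × 0.61 = 0.1769 mm².
Max speed = 28.3 / 0.1769 = 159.98 ≈ 160 mm/s.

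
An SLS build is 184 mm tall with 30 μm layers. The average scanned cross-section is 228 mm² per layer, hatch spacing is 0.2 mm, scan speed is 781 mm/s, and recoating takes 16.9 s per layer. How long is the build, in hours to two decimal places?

Layers = ⌈184/0.03⌉ = 6134.
Per-layer scan distance: 228 / 0.2 → 1140 mm.
Per-layer scan time = 1140 / 781, so 1.4597 s.
Layer cycle = 1.4597 + 16.9, so 18.3597 s.
6134 layers × 18.3597 s/layer = 112618.3998 s, i.e. 31.28 hours.

31.28 hours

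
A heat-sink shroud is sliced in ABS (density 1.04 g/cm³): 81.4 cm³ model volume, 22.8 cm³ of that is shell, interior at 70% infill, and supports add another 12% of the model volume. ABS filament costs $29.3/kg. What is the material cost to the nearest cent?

Infill region = 81.4 − 22.8, so 58.6 cm³.
Deposited infill = 0.70 × 58.6, so 41.02 cm³.
Support = 0.12 × 81.4, so 9.768 cm³.
Total printed volume: 22.8 + 41.02 + 9.768 → 73.588 cm³.
Mass = 73.588 × 1.04, so 76.53152 g.
Cost = 76.53152 g / 1000 × $29.3/kg = $2.24.

$2.24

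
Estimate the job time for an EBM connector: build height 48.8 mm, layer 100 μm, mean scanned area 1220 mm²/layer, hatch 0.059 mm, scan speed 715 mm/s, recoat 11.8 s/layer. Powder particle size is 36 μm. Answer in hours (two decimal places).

Layers = ⌈48.8/0.1⌉ = 488.
Hatch length per layer: 1220 / 0.059 → 20678 mm.
Per-layer scan time: 20678 / 715 → 28.9203 s.
Time per layer: 28.9203 + 11.8 → 40.7203 s.
Total: 488 × 40.7203 s = 19871.5064 s → 5.52 hours.

5.52 hours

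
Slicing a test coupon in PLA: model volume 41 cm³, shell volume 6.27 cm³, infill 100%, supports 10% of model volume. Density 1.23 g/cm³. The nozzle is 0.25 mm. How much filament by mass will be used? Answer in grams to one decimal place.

55.5 g

Infill region = 41 − 6.27 = 34.73 cm³.
Infill deposited = 1.00 × 34.73, so 34.73 cm³.
Support = 0.10 × 41, so 4.1 cm³.
Deposited volume: 6.27 + 34.73 + 4.1 → 45.1 cm³.
Mass: 45.1 × 1.23 → 55.473 g.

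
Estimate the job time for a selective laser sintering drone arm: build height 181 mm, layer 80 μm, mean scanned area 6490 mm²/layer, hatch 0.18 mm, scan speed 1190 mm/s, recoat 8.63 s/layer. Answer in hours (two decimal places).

Number of layers: 181 / 0.08 → 2263 (rounded up).
Scan path per layer = 6490 / 0.18, so 36055.6 mm.
Per-layer scan time: 36055.6 / 1190 → 30.2988 s.
Time per layer = 30.2988 + 8.63, so 38.9288 s.
Total: 2263 × 38.9288 s = 88095.8744 s → 24.47 hours.

24.47 hours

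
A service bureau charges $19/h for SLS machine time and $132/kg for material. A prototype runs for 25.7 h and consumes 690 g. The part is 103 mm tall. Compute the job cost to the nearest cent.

Machine cost: 19 × 25.7 → $488.30.
Material charge = 132 × 690/1000, so $91.08.
Total = 488.30 + 91.08 = $579.38.

$579.38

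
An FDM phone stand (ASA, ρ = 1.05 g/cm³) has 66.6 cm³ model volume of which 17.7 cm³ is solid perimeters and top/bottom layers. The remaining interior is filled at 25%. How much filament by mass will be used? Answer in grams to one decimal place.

31.4 g

Interior volume = 66.6 − 17.7 = 48.9 cm³.
Infill volume: 0.25 × 48.9 → 12.225 cm³.
Total extruded: 17.7 + 12.225 → 29.925 cm³.
Mass = 29.925 × 1.05, so 31.42125 g.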